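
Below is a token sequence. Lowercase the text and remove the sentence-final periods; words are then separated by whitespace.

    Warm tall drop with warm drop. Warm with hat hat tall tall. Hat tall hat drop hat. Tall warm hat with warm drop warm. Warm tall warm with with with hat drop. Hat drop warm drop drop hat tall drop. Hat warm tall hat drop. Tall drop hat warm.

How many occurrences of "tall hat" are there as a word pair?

3

Scanning the 48 overlapping bigram windows for "tall hat":
  position 12–13: tall hat
  position 14–15: tall hat
  position 43–44: tall hat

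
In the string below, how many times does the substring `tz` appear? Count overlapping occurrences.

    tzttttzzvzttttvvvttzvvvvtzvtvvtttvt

Sliding a length-2 window over the 35 characters (34 positions):
  position 1–2: tz
  position 6–7: tz
  position 19–20: tz
  position 25–26: tz

4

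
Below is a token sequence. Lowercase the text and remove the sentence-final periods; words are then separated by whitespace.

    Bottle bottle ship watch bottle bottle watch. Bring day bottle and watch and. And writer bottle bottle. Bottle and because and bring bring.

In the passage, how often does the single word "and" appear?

5

Scanning the 23 tokens for "and":
  position 11: and
  position 13: and
  position 14: and
  position 19: and
  position 21: and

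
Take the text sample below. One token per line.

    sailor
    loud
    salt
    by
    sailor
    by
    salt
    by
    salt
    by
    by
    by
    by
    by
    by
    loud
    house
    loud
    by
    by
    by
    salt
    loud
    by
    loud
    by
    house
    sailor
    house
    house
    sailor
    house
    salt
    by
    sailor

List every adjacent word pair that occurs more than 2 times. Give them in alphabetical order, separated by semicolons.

Bigram counts meeting the condition (more than 2 times):
  by by: 7
  by salt: 3
  loud by: 3
  salt by: 4

by by; by salt; loud by; salt by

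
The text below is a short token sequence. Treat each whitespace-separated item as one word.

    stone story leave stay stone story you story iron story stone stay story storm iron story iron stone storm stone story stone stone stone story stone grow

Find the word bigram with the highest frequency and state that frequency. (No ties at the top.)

Bigram frequencies (highest first):
  stone story: 4
  story stone: 3
  story iron: 2
  iron story: 2
  stone stone: 2
  story leave: 1
  … (12 more, each ≤ 1)

"stone story", 4 times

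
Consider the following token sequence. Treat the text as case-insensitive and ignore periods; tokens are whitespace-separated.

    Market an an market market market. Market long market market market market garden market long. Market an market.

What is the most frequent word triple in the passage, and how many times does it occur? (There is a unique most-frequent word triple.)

Trigram frequencies (highest first):
  market market market: 4
  market long market: 2
  market an an: 1
  an an market: 1
  an market market: 1
  market market long: 1
  … (6 more, each ≤ 1)

"market market market", 4 times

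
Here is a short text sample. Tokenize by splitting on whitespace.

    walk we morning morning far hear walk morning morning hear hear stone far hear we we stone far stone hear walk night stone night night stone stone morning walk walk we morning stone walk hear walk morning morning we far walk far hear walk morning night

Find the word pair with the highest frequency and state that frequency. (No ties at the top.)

"hear walk", 4 times

Bigram frequencies (highest first):
  hear walk: 4
  morning morning: 3
  far hear: 3
  walk morning: 3
  walk we: 2
  we morning: 2
  … (26 more, each ≤ 2)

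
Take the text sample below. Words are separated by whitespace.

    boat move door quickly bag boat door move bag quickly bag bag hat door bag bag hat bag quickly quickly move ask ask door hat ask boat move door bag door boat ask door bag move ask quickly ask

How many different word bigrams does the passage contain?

28

39 tokens → 38 bigram windows in total.
Repeated bigrams (each contributes count−1 duplicates):
  door bag: 3
  ask door: 2
  bag bag: 2
  bag hat: 2
  bag quickly: 2
  boat move: 2
  move ask: 2
  move door: 2
  … (1 more repeated)
10 duplicate windows → 38 − 10 = 28 distinct.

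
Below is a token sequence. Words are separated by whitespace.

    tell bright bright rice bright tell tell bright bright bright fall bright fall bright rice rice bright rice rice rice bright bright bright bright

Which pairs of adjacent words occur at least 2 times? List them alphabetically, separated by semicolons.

Bigram counts meeting the condition (at least 2 times):
  bright bright: 6
  bright fall: 2
  bright rice: 3
  fall bright: 2
  rice bright: 3
  rice rice: 3
  tell bright: 2

bright bright; bright fall; bright rice; fall bright; rice bright; rice rice; tell bright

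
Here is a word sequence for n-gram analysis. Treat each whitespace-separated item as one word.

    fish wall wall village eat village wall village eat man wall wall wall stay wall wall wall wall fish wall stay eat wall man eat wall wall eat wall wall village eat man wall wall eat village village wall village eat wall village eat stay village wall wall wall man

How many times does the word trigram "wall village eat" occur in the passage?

5

Scanning the 48 overlapping trigram windows for "wall village eat":
  position 3–5: wall village eat
  position 7–9: wall village eat
  position 30–32: wall village eat
  position 39–41: wall village eat
  position 42–44: wall village eat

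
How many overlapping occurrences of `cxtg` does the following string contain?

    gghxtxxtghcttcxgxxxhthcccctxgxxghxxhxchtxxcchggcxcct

Sliding a length-4 window over the 52 characters (49 positions):
  (no match at any position)

0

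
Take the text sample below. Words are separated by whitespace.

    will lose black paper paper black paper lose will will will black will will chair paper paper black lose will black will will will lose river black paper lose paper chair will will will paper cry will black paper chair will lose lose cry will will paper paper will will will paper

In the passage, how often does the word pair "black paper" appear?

Scanning the 51 overlapping bigram windows for "black paper":
  position 3–4: black paper
  position 6–7: black paper
  position 27–28: black paper
  position 38–39: black paper

4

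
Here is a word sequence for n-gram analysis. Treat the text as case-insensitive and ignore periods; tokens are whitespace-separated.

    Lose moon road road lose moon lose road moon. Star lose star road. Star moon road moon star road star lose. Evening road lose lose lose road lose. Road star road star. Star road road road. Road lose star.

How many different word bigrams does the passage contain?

17

39 tokens → 38 bigram windows in total.
Repeated bigrams (each contributes count−1 duplicates):
  road lose: 4
  road road: 4
  road star: 4
  star road: 4
  lose road: 3
  lose lose: 2
  lose moon: 2
  lose star: 2
  … (4 more repeated)
21 duplicate windows → 38 − 21 = 17 distinct.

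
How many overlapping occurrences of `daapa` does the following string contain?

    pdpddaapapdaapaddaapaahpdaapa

Sliding a length-5 window over the 29 characters (25 positions):
  position 5–9: daapa
  position 11–15: daapa
  position 17–21: daapa
  position 25–29: daapa

4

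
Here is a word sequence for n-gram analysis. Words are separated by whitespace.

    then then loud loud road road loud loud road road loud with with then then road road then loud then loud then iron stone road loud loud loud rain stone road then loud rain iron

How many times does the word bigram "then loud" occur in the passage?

Scanning the 34 overlapping bigram windows for "then loud":
  position 2–3: then loud
  position 18–19: then loud
  position 20–21: then loud
  position 32–33: then loud

4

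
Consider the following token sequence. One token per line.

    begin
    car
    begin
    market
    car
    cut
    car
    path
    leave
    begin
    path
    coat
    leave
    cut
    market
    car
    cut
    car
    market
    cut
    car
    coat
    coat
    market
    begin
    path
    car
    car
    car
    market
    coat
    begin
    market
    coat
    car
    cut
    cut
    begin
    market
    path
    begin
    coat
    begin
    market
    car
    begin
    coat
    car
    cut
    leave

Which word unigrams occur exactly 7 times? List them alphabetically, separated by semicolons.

Unigram counts meeting the condition (exactly 7 times):
  coat: 7
  cut: 7

coat; cut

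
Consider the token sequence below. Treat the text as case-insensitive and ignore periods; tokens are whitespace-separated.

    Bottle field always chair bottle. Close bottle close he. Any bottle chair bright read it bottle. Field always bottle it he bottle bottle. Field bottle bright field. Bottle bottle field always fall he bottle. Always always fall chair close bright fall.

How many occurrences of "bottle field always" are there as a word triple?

3

Scanning the 39 overlapping trigram windows for "bottle field always":
  position 1–3: bottle field always
  position 16–18: bottle field always
  position 29–31: bottle field always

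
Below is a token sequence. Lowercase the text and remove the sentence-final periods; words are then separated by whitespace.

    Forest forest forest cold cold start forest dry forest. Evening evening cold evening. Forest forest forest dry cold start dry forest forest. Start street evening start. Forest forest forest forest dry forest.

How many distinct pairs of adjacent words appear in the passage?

32 tokens → 31 bigram windows in total.
Repeated bigrams (each contributes count−1 duplicates):
  forest forest: 8
  dry forest: 3
  forest dry: 3
  cold start: 2
  start forest: 2
13 duplicate windows → 31 − 13 = 18 distinct.

18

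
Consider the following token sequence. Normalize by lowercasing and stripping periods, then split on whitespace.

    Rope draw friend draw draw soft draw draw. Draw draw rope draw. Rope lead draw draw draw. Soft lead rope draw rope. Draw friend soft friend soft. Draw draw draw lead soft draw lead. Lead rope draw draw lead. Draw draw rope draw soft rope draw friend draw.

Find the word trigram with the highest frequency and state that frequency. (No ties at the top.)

"draw draw draw", 4 times

Trigram frequencies (highest first):
  draw draw draw: 4
  rope draw friend: 3
  draw rope draw: 3
  draw friend draw: 2
  draw draw soft: 2
  soft draw draw: 2
  … (25 more, each ≤ 2)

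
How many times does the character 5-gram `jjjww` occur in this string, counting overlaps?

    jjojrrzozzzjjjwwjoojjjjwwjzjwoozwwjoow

Sliding a length-5 window over the 38 characters (34 positions):
  position 12–16: jjjww
  position 21–25: jjjww

2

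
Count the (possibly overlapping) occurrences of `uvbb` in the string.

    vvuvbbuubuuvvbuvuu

Sliding a length-4 window over the 18 characters (15 positions):
  position 3–6: uvbb

1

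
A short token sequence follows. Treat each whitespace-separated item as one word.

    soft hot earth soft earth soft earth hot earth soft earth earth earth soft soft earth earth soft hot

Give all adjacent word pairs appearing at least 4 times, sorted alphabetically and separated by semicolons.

Bigram counts meeting the condition (at least 4 times):
  earth soft: 5
  soft earth: 4

earth soft; soft earth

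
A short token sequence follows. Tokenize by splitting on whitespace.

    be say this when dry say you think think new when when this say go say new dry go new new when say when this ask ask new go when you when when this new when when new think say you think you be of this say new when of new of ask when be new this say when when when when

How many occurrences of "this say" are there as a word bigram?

3

Scanning the 61 overlapping bigram windows for "this say":
  position 13–14: this say
  position 46–47: this say
  position 57–58: this say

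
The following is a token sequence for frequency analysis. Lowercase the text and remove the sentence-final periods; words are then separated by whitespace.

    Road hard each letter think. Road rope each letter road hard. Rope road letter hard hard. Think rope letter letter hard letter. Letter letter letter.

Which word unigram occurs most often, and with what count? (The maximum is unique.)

"letter", 9 times

Unigram frequencies (highest first):
  letter: 9
  hard: 5
  road: 4
  rope: 3
  each: 2
  think: 2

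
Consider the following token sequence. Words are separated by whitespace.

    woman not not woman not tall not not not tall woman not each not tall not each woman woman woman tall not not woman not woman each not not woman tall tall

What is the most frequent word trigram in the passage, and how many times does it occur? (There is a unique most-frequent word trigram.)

Trigram frequencies (highest first):
  not not woman: 3
  not woman not: 2
  not tall not: 2
  tall not not: 2
  woman not not: 1
  woman not tall: 1
  … (19 more, each ≤ 1)

"not not woman", 3 times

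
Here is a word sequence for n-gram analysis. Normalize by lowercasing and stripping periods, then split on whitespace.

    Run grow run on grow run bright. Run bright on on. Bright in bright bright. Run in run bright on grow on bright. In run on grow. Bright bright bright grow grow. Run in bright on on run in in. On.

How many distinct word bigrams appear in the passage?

41 tokens → 40 bigram windows in total.
Repeated bigrams (each contributes count−1 duplicates):
  bright bright: 3
  bright on: 3
  grow run: 3
  on grow: 3
  run bright: 3
  run in: 3
  bright in: 2
  bright run: 2
  … (5 more repeated)
19 duplicate windows → 40 − 19 = 21 distinct.

21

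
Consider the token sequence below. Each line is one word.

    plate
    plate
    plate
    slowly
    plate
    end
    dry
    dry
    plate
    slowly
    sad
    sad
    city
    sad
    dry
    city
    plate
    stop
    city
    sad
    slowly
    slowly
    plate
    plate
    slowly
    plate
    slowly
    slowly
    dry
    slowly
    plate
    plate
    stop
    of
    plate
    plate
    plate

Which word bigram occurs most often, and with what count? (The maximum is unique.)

"plate plate", 6 times

Bigram frequencies (highest first):
  plate plate: 6
  plate slowly: 4
  slowly plate: 4
  city sad: 2
  plate stop: 2
  slowly slowly: 2
  … (16 more, each ≤ 1)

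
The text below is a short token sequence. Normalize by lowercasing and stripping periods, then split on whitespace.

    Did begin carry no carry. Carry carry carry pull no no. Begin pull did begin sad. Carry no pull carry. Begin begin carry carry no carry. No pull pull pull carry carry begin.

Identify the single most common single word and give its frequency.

"carry", 12 times

Unigram frequencies (highest first):
  carry: 12
  begin: 6
  no: 6
  pull: 6
  did: 2
  sad: 1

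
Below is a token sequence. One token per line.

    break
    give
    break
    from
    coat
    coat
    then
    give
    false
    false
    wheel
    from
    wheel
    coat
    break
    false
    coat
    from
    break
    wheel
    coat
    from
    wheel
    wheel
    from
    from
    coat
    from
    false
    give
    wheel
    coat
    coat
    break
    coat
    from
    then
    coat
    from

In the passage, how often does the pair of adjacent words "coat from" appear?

5

Scanning the 38 overlapping bigram windows for "coat from":
  position 17–18: coat from
  position 21–22: coat from
  position 27–28: coat from
  position 35–36: coat from
  position 38–39: coat from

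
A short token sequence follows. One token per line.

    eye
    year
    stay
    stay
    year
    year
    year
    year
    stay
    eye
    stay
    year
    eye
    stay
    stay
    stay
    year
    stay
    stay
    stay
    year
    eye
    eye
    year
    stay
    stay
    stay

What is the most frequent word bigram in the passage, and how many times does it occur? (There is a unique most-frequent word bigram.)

"stay stay", 7 times

Bigram frequencies (highest first):
  stay stay: 7
  year stay: 4
  stay year: 4
  year year: 3
  eye year: 2
  eye stay: 2
  … (3 more, each ≤ 2)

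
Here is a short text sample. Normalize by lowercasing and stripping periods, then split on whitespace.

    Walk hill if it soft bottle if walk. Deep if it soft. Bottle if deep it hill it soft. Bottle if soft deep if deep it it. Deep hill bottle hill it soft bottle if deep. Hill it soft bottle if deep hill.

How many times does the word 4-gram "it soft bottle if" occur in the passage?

Scanning the 40 overlapping 4-gram windows for "it soft bottle if":
  position 4–7: it soft bottle if
  position 11–14: it soft bottle if
  position 18–21: it soft bottle if
  position 32–35: it soft bottle if
  position 38–41: it soft bottle if

5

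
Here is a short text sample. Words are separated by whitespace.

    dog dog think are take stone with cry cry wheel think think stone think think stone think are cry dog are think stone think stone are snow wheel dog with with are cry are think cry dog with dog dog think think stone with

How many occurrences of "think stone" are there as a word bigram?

Scanning the 43 overlapping bigram windows for "think stone":
  position 12–13: think stone
  position 15–16: think stone
  position 22–23: think stone
  position 24–25: think stone
  position 42–43: think stone

5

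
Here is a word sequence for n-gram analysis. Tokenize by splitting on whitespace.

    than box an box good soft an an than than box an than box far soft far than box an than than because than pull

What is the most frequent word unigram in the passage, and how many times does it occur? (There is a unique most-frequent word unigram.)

"than", 8 times

Unigram frequencies (highest first):
  than: 8
  box: 5
  an: 5
  soft: 2
  far: 2
  good: 1
  … (2 more, each ≤ 1)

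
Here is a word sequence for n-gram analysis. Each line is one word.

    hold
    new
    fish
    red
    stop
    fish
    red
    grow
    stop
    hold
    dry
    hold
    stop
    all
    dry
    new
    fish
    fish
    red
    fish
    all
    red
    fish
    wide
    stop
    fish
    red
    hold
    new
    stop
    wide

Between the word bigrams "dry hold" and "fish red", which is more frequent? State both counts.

"dry hold": 1 occurrence
"fish red": 4 occurrences

"fish red" (4 vs 1)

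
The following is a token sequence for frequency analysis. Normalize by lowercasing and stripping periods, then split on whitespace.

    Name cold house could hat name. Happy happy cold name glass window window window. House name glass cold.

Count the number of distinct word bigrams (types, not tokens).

15

18 tokens → 17 bigram windows in total.
Repeated bigrams (each contributes count−1 duplicates):
  name glass: 2
  window window: 2
2 duplicate windows → 17 − 2 = 15 distinct.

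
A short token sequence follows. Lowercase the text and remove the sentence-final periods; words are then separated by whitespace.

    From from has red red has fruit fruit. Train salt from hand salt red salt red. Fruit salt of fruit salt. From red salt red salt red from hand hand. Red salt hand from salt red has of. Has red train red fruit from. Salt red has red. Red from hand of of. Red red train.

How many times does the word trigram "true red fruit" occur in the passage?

Scanning the 54 overlapping trigram windows for "true red fruit":
  (none found)

0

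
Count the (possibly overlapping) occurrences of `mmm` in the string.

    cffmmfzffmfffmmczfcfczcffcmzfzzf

0

Sliding a length-3 window over the 32 characters (30 positions):
  (no match at any position)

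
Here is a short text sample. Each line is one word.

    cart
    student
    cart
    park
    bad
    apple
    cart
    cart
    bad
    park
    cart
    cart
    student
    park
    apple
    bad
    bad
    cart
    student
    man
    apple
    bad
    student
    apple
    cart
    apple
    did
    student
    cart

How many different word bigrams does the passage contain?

22

29 tokens → 28 bigram windows in total.
Repeated bigrams (each contributes count−1 duplicates):
  cart student: 3
  apple bad: 2
  apple cart: 2
  cart cart: 2
  student cart: 2
6 duplicate windows → 28 − 6 = 22 distinct.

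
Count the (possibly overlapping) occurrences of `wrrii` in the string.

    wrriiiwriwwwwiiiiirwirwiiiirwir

Sliding a length-5 window over the 31 characters (27 positions):
  position 1–5: wrrii

1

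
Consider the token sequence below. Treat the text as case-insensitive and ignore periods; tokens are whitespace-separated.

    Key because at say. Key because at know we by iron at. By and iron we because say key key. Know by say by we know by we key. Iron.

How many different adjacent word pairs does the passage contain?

24

30 tokens → 29 bigram windows in total.
Repeated bigrams (each contributes count−1 duplicates):
  because at: 2
  by we: 2
  key because: 2
  know by: 2
  say key: 2
5 duplicate windows → 29 − 5 = 24 distinct.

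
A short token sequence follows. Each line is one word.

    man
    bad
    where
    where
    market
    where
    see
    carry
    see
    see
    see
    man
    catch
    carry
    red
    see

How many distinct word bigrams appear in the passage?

14

16 tokens → 15 bigram windows in total.
Repeated bigrams (each contributes count−1 duplicates):
  see see: 2
1 duplicate windows → 15 − 1 = 14 distinct.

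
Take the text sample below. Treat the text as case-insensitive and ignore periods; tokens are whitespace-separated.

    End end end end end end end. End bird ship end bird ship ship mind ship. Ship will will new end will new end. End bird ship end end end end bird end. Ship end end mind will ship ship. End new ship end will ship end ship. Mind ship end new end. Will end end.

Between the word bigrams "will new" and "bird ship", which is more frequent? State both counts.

"will new": 2 occurrences
"bird ship": 3 occurrences

"bird ship" (3 vs 2)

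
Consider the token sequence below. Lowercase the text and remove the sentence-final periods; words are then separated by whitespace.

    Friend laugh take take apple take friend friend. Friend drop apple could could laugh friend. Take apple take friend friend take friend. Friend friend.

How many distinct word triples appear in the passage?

17

24 tokens → 22 trigram windows in total.
Repeated trigrams (each contributes count−1 duplicates):
  take friend friend: 3
  apple take friend: 2
  friend friend friend: 2
  take apple take: 2
5 duplicate windows → 22 − 5 = 17 distinct.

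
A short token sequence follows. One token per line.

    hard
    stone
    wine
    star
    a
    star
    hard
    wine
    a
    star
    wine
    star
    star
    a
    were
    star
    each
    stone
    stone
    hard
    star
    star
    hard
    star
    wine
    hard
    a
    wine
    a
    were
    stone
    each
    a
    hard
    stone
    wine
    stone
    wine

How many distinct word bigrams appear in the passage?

38 tokens → 37 bigram windows in total.
Repeated bigrams (each contributes count−1 duplicates):
  stone wine: 3
  a star: 2
  a were: 2
  hard star: 2
  hard stone: 2
  star a: 2
  star hard: 2
  star star: 2
  … (3 more repeated)
12 duplicate windows → 37 − 12 = 25 distinct.

25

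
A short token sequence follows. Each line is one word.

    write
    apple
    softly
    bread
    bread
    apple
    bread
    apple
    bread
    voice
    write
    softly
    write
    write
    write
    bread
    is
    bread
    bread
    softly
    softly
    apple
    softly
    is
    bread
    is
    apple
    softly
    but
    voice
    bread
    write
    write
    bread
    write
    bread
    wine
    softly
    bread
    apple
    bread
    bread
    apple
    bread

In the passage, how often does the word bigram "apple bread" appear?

Scanning the 43 overlapping bigram windows for "apple bread":
  position 6–7: apple bread
  position 8–9: apple bread
  position 40–41: apple bread
  position 43–44: apple bread

4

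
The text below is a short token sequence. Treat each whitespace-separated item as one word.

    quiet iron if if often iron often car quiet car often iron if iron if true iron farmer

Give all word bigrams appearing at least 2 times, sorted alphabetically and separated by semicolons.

Bigram counts meeting the condition (at least 2 times):
  iron if: 3
  often iron: 2

iron if; often iron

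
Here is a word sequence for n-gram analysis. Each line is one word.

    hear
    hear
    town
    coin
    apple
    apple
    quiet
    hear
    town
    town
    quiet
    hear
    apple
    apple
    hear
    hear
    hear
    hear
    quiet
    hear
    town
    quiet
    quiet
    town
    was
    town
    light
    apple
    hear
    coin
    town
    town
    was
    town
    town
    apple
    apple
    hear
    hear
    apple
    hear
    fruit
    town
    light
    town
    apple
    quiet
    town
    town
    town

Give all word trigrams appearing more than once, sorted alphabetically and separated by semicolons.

Trigram counts meeting the condition (more than once):
  apple apple hear: 2
  apple hear hear: 2
  hear hear hear: 2
  quiet hear town: 2
  town was town: 2

apple apple hear; apple hear hear; hear hear hear; quiet hear town; town was town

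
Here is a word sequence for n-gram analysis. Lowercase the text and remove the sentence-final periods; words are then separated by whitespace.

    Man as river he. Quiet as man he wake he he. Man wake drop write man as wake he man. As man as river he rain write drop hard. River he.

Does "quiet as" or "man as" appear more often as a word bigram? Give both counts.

"man as" (4 vs 1)

"quiet as": 1 occurrence
"man as": 4 occurrences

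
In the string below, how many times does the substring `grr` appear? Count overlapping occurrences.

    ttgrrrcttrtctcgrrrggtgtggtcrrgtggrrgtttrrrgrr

4

Sliding a length-3 window over the 45 characters (43 positions):
  position 3–5: grr
  position 15–17: grr
  position 33–35: grr
  position 43–45: grr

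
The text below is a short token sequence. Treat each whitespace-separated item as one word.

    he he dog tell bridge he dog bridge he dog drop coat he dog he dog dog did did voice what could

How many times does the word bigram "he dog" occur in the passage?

5

Scanning the 21 overlapping bigram windows for "he dog":
  position 2–3: he dog
  position 6–7: he dog
  position 9–10: he dog
  position 13–14: he dog
  position 15–16: he dog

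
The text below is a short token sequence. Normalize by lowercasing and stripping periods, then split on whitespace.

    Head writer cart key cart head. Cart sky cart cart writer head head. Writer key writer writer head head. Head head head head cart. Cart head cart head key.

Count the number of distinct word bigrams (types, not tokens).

16

29 tokens → 28 bigram windows in total.
Repeated bigrams (each contributes count−1 duplicates):
  head head: 6
  cart head: 3
  head cart: 3
  cart cart: 2
  head writer: 2
  writer head: 2
12 duplicate windows → 28 − 12 = 16 distinct.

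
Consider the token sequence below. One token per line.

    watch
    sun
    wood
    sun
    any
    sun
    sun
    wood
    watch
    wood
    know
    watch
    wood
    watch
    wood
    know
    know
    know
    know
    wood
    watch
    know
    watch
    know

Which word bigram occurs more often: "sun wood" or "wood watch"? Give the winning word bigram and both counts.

"wood watch" (3 vs 2)

"sun wood": 2 occurrences
"wood watch": 3 occurrences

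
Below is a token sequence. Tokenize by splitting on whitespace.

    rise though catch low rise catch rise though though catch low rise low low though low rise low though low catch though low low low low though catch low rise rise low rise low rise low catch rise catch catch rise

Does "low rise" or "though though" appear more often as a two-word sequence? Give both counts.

"low rise": 6 occurrences
"though though": 1 occurrence

"low rise" (6 vs 1)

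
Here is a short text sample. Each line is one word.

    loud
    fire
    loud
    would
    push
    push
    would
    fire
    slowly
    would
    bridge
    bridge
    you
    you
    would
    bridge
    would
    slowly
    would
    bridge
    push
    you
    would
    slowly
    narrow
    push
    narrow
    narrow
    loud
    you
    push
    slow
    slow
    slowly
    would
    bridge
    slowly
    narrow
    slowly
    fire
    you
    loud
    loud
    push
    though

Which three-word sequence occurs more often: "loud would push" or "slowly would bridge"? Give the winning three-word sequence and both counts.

"loud would push": 1 occurrence
"slowly would bridge": 3 occurrences

"slowly would bridge" (3 vs 1)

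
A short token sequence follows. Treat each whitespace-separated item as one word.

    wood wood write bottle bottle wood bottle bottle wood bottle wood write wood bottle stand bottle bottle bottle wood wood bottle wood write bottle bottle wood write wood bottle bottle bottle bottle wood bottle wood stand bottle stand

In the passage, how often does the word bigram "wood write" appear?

Scanning the 37 overlapping bigram windows for "wood write":
  position 2–3: wood write
  position 11–12: wood write
  position 22–23: wood write
  position 26–27: wood write

4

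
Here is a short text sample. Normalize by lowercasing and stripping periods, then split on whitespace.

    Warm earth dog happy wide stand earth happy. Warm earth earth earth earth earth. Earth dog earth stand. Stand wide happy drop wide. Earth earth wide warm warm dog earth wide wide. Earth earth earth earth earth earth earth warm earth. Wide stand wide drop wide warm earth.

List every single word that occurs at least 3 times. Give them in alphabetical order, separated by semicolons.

dog; earth; happy; stand; warm; wide

Unigram counts meeting the condition (at least 3 times):
  dog: 3
  earth: 21
  happy: 3
  stand: 4
  warm: 6
  wide: 9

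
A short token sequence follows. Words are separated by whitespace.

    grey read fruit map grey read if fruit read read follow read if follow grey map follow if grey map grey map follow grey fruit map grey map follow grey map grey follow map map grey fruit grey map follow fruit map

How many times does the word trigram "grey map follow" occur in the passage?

Scanning the 40 overlapping trigram windows for "grey map follow":
  position 15–17: grey map follow
  position 21–23: grey map follow
  position 27–29: grey map follow
  position 38–40: grey map follow

4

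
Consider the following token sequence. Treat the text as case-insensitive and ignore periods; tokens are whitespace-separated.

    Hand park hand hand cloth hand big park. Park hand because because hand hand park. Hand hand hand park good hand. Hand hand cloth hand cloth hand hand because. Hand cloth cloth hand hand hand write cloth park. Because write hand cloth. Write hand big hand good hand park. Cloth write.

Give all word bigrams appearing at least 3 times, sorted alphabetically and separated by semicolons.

cloth hand; hand cloth; hand hand; hand park; park hand

Bigram counts meeting the condition (at least 3 times):
  cloth hand: 4
  hand cloth: 5
  hand hand: 9
  hand park: 4
  park hand: 3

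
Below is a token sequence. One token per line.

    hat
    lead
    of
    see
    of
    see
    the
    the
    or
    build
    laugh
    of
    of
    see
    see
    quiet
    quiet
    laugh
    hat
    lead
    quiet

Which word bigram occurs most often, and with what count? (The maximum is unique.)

Bigram frequencies (highest first):
  of see: 3
  hat lead: 2
  lead of: 1
  see of: 1
  see the: 1
  the the: 1
  … (11 more, each ≤ 1)

"of see", 3 times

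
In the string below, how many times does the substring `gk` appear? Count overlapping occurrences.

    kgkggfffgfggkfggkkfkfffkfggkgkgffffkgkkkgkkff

Sliding a length-2 window over the 45 characters (44 positions):
  position 2–3: gk
  position 12–13: gk
  position 16–17: gk
  position 27–28: gk
  position 29–30: gk
  position 37–38: gk
  position 41–42: gk

7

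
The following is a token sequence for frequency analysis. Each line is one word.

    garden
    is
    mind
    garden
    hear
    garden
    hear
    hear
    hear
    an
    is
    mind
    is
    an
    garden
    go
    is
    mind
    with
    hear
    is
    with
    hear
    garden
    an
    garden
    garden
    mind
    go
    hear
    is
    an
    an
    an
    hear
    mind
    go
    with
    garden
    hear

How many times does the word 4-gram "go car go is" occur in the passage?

0

Scanning the 37 overlapping 4-gram windows for "go car go is":
  (none found)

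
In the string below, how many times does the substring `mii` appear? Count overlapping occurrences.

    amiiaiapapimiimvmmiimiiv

4

Sliding a length-3 window over the 24 characters (22 positions):
  position 2–4: mii
  position 12–14: mii
  position 18–20: mii
  position 21–23: mii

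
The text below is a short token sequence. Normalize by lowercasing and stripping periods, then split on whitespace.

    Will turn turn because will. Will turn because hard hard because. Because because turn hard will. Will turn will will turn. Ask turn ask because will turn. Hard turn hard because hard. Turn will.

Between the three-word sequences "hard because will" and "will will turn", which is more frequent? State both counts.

"will will turn" (3 vs 0)

"hard because will": 0 occurrences
"will will turn": 3 occurrences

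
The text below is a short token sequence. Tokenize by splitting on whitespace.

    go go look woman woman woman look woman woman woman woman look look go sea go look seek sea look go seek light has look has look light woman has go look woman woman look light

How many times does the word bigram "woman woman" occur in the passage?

6

Scanning the 35 overlapping bigram windows for "woman woman":
  position 4–5: woman woman
  position 5–6: woman woman
  position 8–9: woman woman
  position 9–10: woman woman
  position 10–11: woman woman
  position 33–34: woman woman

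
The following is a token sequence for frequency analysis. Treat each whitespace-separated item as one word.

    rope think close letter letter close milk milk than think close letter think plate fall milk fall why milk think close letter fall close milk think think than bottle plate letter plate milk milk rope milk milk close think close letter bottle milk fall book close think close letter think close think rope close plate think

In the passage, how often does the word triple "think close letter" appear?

Scanning the 54 overlapping trigram windows for "think close letter":
  position 2–4: think close letter
  position 10–12: think close letter
  position 20–22: think close letter
  position 39–41: think close letter
  position 47–49: think close letter

5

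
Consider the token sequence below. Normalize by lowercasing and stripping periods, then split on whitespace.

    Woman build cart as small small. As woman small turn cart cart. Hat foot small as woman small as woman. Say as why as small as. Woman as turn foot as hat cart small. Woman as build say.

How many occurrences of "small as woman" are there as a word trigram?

Scanning the 36 overlapping trigram windows for "small as woman":
  position 6–8: small as woman
  position 15–17: small as woman
  position 18–20: small as woman
  position 25–27: small as woman

4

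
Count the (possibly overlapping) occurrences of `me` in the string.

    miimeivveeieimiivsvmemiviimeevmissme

4

Sliding a length-2 window over the 36 characters (35 positions):
  position 4–5: me
  position 20–21: me
  position 27–28: me
  position 35–36: me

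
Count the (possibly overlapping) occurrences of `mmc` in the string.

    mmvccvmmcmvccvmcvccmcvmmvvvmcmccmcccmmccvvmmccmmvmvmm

3

Sliding a length-3 window over the 53 characters (51 positions):
  position 7–9: mmc
  position 37–39: mmc
  position 43–45: mmc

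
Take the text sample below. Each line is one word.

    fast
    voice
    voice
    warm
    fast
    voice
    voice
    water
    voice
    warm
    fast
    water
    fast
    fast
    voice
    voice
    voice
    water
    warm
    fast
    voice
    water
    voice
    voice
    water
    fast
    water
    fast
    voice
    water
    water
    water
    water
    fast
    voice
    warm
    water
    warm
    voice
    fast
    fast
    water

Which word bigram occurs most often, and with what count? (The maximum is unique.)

Bigram frequencies (highest first):
  fast voice: 6
  voice voice: 5
  voice water: 5
  water fast: 4
  voice warm: 3
  warm fast: 3
  … (8 more, each ≤ 3)

"fast voice", 6 times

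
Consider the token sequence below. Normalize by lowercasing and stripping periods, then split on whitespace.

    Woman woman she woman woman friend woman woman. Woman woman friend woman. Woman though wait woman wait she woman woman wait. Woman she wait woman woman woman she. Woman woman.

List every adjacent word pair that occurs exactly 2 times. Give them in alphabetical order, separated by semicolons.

friend woman; woman friend; woman wait

Bigram counts meeting the condition (exactly 2 times):
  friend woman: 2
  woman friend: 2
  woman wait: 2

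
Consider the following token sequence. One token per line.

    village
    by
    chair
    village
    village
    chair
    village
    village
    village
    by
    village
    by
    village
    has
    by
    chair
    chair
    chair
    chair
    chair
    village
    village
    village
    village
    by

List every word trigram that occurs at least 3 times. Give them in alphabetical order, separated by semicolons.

chair chair chair; chair village village; village village village

Trigram counts meeting the condition (at least 3 times):
  chair chair chair: 3
  chair village village: 3
  village village village: 3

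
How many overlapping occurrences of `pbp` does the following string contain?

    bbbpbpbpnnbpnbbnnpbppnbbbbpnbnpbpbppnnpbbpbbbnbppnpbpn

6

Sliding a length-3 window over the 54 characters (52 positions):
  position 4–6: pbp
  position 6–8: pbp
  position 18–20: pbp
  position 31–33: pbp
  position 33–35: pbp
  position 51–53: pbp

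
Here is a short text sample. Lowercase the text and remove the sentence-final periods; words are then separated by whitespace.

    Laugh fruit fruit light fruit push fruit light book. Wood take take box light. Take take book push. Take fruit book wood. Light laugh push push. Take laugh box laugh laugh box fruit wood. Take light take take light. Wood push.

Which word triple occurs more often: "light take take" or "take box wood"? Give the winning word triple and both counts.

"light take take" (2 vs 0)

"light take take": 2 occurrences
"take box wood": 0 occurrences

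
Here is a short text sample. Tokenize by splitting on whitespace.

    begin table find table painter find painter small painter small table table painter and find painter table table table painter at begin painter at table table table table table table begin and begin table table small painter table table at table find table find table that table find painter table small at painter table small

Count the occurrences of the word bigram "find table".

Scanning the 54 overlapping bigram windows for "find table":
  position 3–4: find table
  position 42–43: find table
  position 44–45: find table

3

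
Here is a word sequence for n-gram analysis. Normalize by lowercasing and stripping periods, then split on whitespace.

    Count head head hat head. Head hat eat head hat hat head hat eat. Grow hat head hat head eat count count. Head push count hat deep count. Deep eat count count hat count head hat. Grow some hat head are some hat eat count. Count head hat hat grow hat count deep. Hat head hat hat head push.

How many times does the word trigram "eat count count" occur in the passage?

Scanning the 57 overlapping trigram windows for "eat count count":
  position 20–22: eat count count
  position 30–32: eat count count
  position 44–46: eat count count

3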